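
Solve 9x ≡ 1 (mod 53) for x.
Since 53 is prime, by Fermat 9^(-1) ≡ 9^{51} ≡ 6 (mod 53). Verify: 9 × 6 = 54 ≡ 1 (mod 53)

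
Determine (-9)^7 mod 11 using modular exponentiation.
By repeated squaring mod 11: (-9)^{1}≡2, (-9)^{2}≡4, (-9)^{4}≡5. Then (-9)^{7} = (-9)^{4+2+1} ≡ 5 × 4 × 2 ≡ 7 mod 11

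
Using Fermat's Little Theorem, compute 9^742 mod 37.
By Fermat: 9^{36} ≡ 1 (mod 37). 742 ≡ 22 (mod 36). So 9^{742} ≡ 9^{22} ≡ 12 (mod 37)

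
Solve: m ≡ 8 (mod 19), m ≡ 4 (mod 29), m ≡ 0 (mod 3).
M = 19 × 29 × 3 = 1653. M₁ = 87, y₁ ≡ 7 (mod 19). M₂ = 57, y₂ ≡ 28 (mod 29). M₃ = 551, y₃ ≡ 2 (mod 3). m = 8×87×7 + 4×57×28 + 0×551×2 ≡ 1338 (mod 1653)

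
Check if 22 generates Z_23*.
22^{2} ≡ 1 (mod 23) and 2 < 22, so ord_23(22) = 2 ≠ 22 and 22 is not a primitive root.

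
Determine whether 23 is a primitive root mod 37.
23^{12} ≡ 1 mod 37 and 12 < 36, so ord_37(23) = 12 ≠ 36 and 23 is not a primitive root.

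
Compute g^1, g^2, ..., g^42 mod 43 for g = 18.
18^1, 18^2, ..., 18^{42} mod 43: [18, 23, 27, 13, 19, 41, 7, 40, 32, 17, 5, 4, 29, 6, 22, 9, 33, 35, 28, 31, 42, 25, 20, 16, 30, 24, 2, 36, 3, 11, 26, 38, 39, 14, 37, 21, 34, 10, 8, 15, 12, 1]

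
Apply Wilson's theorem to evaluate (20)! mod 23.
(22)! = (20)! × (21) × (22) ≡ -1 (mod 23). So (20)! ≡ -1 × [(22)(21)]^(-1) ≡ 11 (mod 23)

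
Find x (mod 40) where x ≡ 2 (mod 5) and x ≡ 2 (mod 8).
M = 5 × 8 = 40. M₁ = 8, y₁ ≡ 2 (mod 5). M₂ = 5, y₂ ≡ 5 (mod 8). x = 2×8×2 + 2×5×5 ≡ 2 (mod 40)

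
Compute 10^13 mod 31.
By repeated squaring (mod 31): 10^{1}≡10, 10^{2}≡7, 10^{4}≡18, 10^{8}≡14. Then 10^{13} = 10^{8+4+1} ≡ 14 × 18 × 10 ≡ 9 (mod 31)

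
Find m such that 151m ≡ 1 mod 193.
Since 193 is prime, by Fermat 151^(-1) ≡ 151^{191} ≡ 170 mod 193. Verify: 151 × 170 = 25670 ≡ 1 mod 193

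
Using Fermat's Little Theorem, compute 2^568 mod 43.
By Fermat: 2^{42} ≡ 1 (mod 43). 568 ≡ 22 (mod 42). So 2^{568} ≡ 2^{22} ≡ 41 (mod 43)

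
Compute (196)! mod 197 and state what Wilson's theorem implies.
(196)! mod 197 = 196. Since this equals -1 (mod 197), Wilson confirms 197 is prime.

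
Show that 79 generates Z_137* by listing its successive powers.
79^1, 79^2, ..., 79^{136} mod 137: [79, 76, 113, 22, 94, 28, 20, 73, 13, 68, 29, 99, 12, 126, 90, 123, 127, 32, 62, 103, 54, 19, 131, 74, 92, 7, 5, 121, 106, 17, 110, 59, 3, 100, 91, 65, 66, 8, 84, 60, 82, 39, 67, 87, 23, 36, 104, 133, 95, 107, 96, 49, 35, 25, 57, 119, 85, 2, 21, 15, 89, 44, 51, 56, 40, 9, 26, 136, 58, 61, 24, 115, 43, 109, 117, 64, 124, 69, 108, 38, 125, 11, 47, 14, 10, 105, 75, 34, 83, 118, 6, 63, 45, 130, 132, 16, 31, 120, 27, 78, 134, 37, 46, 72, 71, 129, 53, 77, 55, 98, 70, 50, 114, 101, 33, 4, 42, 30, 41, 88, 102, 112, 80, 18, 52, 135, 116, 122, 48, 93, 86, 81, 97, 128, 111, 1]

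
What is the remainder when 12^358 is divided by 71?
Using Fermat: 12^{70} ≡ 1 mod 71. 358 ≡ 8 mod 70. So 12^{358} ≡ 12^{8} ≡ 16 mod 71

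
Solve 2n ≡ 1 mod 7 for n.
Since 7 is prime, by Fermat 2^(-1) ≡ 2^{5} ≡ 4 mod 7. Verify: 2 × 4 = 8 ≡ 1 mod 7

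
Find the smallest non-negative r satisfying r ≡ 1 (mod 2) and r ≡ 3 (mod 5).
M = 2 × 5 = 10. M₁ = 5, y₁ ≡ 1 (mod 2). M₂ = 2, y₂ ≡ 3 (mod 5). r = 1×5×1 + 3×2×3 ≡ 3 (mod 10)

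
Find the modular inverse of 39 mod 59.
Since 59 is prime, by Fermat 39^(-1) ≡ 39^{57} ≡ 56 mod 59. Verify: 39 × 56 = 2184 ≡ 1 mod 59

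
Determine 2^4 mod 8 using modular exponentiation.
2^{4} = 16 ≡ 0 (mod 8)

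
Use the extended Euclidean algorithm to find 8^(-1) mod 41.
Extended GCD: 8(-5) + 41(1) = 1. So 8^(-1) ≡ -5 ≡ 36 mod 41. Verify: 8 × 36 = 288 ≡ 1 mod 41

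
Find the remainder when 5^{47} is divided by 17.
By Fermat: 5^{16} ≡ 1 mod 17. 47 = 2×16 + 15. So 5^{47} ≡ 5^{15} ≡ 7 mod 17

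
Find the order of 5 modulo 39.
Powers of 5 mod 39: 5^1≡5, 5^2≡25, 5^3≡8, 5^4≡1. Order = 4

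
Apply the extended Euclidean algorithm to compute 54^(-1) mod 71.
Extended GCD: 54(25) + 71(-19) = 1. So 54^(-1) ≡ 25 (mod 71). Verify: 54 × 25 = 1350 ≡ 1 (mod 71)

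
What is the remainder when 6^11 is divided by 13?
By repeated squaring mod 13: 6^{1}≡6, 6^{2}≡10, 6^{4}≡9, 6^{8}≡3. Then 6^{11} = 6^{8+2+1} ≡ 3 × 10 × 6 ≡ 11 mod 13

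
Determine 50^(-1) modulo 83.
Since 83 is prime, by Fermat 50^(-1) ≡ 50^{81} ≡ 5 mod 83. Verify: 50 × 5 = 250 ≡ 1 mod 83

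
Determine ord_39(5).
Powers of 5 mod 39: 5^1≡5, 5^2≡25, 5^3≡8, 5^4≡1. ord_39(5) = 4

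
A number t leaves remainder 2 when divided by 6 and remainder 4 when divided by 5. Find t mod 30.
M = 6 × 5 = 30. M₁ = 5, y₁ ≡ 5 mod 6. M₂ = 6, y₂ ≡ 1 mod 5. t = 2×5×5 + 4×6×1 ≡ 14 mod 30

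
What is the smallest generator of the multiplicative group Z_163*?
g = 2. Powers: [2, 4, 8, 16, 32, 64, 128, ...] generates all 162 non-zero residues.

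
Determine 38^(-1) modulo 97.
Since 97 is prime, by Fermat 38^(-1) ≡ 38^{95} ≡ 23 mod 97. Verify: 38 × 23 = 874 ≡ 1 mod 97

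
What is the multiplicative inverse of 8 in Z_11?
Since 11 is prime, by Fermat 8^(-1) ≡ 8^{9} ≡ 7 (mod 11). Verify: 8 × 7 = 56 ≡ 1 (mod 11)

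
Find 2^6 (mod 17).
By repeated squaring (mod 17): 2^{1}≡2, 2^{2}≡4, 2^{4}≡16. Then 2^{6} = 2^{4+2} ≡ 16 × 4 ≡ 13 (mod 17)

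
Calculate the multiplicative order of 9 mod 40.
Powers of 9 mod 40: 9^1≡9, 9^2≡1. Order = 2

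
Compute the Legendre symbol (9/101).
(9/101) = 9^{50} mod 101 = 1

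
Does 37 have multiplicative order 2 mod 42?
Powers of 37 mod 42: 37^1≡37, 37^2≡25, 37^3≡1. 37^2≡25≢1, so ord ≠ 2. No, the actual order is 3.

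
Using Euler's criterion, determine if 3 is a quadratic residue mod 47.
By Euler's criterion: 3^{23} ≡ 1 (mod 47). Since this equals 1, 3 is a QR.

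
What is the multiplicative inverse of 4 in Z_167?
Since 167 is prime, by Fermat 4^(-1) ≡ 4^{165} ≡ 42 mod 167. Verify: 4 × 42 = 168 ≡ 1 mod 167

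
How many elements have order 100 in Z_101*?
A prime p has φ(p-1) primitive roots; here φ(100) = 40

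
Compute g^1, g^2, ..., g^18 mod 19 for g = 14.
14^1, 14^2, ..., 14^{18} mod 19: [14, 6, 8, 17, 10, 7, 3, 4, 18, 5, 13, 11, 2, 9, 12, 16, 15, 1]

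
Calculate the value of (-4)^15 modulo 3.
Using Fermat: (-4)^{2} ≡ 1 mod 3. 15 ≡ 1 mod 2. So (-4)^{15} ≡ (-4)^{1} ≡ 2 mod 3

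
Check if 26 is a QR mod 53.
By Euler's criterion: 26^{26} ≡ 52 mod 53. Since this equals -1 (≡ 52), 26 is not a QR.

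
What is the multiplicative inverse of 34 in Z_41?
Since 41 is prime, by Fermat 34^(-1) ≡ 34^{39} ≡ 35 (mod 41). Verify: 34 × 35 = 1190 ≡ 1 (mod 41)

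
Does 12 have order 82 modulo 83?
12^{41} ≡ 1 (mod 83) and 41 < 82, so ord_83(12) = 41 ≠ 82 and 12 is not a primitive root.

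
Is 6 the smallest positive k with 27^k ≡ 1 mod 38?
Powers of 27 mod 38: 27^1≡27, 27^2≡7, 27^3≡37, 27^4≡11, 27^5≡31, 27^6≡1. First k with 27^k≡1 is k=6. Yes, ord_38(27) = 6.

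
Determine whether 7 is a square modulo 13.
By Euler's criterion: 7^{6} ≡ 12 (mod 13). Since this equals -1 (≡ 12), 7 is not a QR.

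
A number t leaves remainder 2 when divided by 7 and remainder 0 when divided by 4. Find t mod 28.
M = 7 × 4 = 28. M₁ = 4, y₁ ≡ 2 mod 7. M₂ = 7, y₂ ≡ 3 mod 4. t = 2×4×2 + 0×7×3 ≡ 16 mod 28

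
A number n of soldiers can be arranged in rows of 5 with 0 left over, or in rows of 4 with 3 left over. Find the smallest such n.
M = 5 × 4 = 20. M₁ = 4, y₁ ≡ 4 mod 5. M₂ = 5, y₂ ≡ 1 mod 4. n = 0×4×4 + 3×5×1 ≡ 15 mod 20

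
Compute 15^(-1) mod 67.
Since 67 is prime, by Fermat 15^(-1) ≡ 15^{65} ≡ 9 mod 67. Verify: 15 × 9 = 135 ≡ 1 mod 67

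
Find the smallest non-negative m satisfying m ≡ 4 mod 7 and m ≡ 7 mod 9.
M = 7 × 9 = 63. M₁ = 9, y₁ ≡ 4 mod 7. M₂ = 7, y₂ ≡ 4 mod 9. m = 4×9×4 + 7×7×4 ≡ 25 mod 63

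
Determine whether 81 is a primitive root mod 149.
81^{37} ≡ 1 (mod 149) and 37 < 148, so ord_149(81) = 37 ≠ 148 and 81 is not a primitive root.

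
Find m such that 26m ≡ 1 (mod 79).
Since 79 is prime, by Fermat 26^(-1) ≡ 26^{77} ≡ 76 (mod 79). Verify: 26 × 76 = 1976 ≡ 1 (mod 79)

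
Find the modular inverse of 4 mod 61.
Since 61 is prime, by Fermat 4^(-1) ≡ 4^{59} ≡ 46 mod 61. Verify: 4 × 46 = 184 ≡ 1 mod 61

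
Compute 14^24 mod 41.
By repeated squaring (mod 41): 14^{1}≡14, 14^{2}≡32, 14^{4}≡40, 14^{8}≡1, 14^{16}≡1. Then 14^{24} = 14^{16+8} ≡ 1 × 1 ≡ 1 (mod 41)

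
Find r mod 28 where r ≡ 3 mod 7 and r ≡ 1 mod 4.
M = 7 × 4 = 28. M₁ = 4, y₁ ≡ 2 mod 7. M₂ = 7, y₂ ≡ 3 mod 4. r = 3×4×2 + 1×7×3 ≡ 17 mod 28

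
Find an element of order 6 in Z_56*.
3 has order 6 mod 56 since 3^{6} ≡ 1 mod 56 and no smaller power works.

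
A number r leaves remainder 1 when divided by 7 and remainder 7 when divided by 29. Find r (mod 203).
M = 7 × 29 = 203. M₁ = 29, y₁ ≡ 1 (mod 7). M₂ = 7, y₂ ≡ 25 (mod 29). r = 1×29×1 + 7×7×25 ≡ 36 (mod 203)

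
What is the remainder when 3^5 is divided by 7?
By repeated squaring (mod 7): 3^{1}≡3, 3^{2}≡2, 3^{4}≡4. Then 3^{5} = 3^{4+1} ≡ 4 × 3 ≡ 5 (mod 7)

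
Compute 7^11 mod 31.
By repeated squaring mod 31: 7^{1}≡7, 7^{2}≡18, 7^{4}≡14, 7^{8}≡10. Then 7^{11} = 7^{8+2+1} ≡ 10 × 18 × 7 ≡ 20 mod 31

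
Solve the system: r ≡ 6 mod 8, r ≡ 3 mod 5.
M = 8 × 5 = 40. M₁ = 5, y₁ ≡ 5 mod 8. M₂ = 8, y₂ ≡ 2 mod 5. r = 6×5×5 + 3×8×2 ≡ 38 mod 40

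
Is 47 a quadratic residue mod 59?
By Euler's criterion: 47^{29} ≡ 58 (mod 59). Since this equals -1 (≡ 58), 47 is not a QR.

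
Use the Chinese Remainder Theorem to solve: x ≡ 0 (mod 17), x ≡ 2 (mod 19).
M = 17 × 19 = 323. M₁ = 19, y₁ ≡ 9 (mod 17). M₂ = 17, y₂ ≡ 9 (mod 19). x = 0×19×9 + 2×17×9 ≡ 306 (mod 323)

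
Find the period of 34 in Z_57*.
Powers of 34 mod 57: 34^1≡34, 34^2≡16, 34^3≡31, 34^4≡28, 34^5≡40, 34^6≡49, 34^7≡13, 34^8≡43, 34^9≡37, 34^10≡4, 34^11≡22, 34^12≡7, 34^13≡10, 34^14≡55, 34^15≡46, 34^16≡25, 34^17≡52, 34^18≡1. Order = 18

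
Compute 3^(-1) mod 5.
Since 5 is prime, by Fermat 3^(-1) ≡ 3^{3} ≡ 2 mod 5. Verify: 3 × 2 = 6 ≡ 1 mod 5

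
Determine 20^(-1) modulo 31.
Since 31 is prime, by Fermat 20^(-1) ≡ 20^{29} ≡ 14 (mod 31). Verify: 20 × 14 = 280 ≡ 1 (mod 31)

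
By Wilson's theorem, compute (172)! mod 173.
By Wilson's theorem, (172)! ≡ -1 ≡ 172 mod 173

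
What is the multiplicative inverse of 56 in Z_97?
Since 97 is prime, by Fermat 56^(-1) ≡ 56^{95} ≡ 26 (mod 97). Verify: 56 × 26 = 1456 ≡ 1 (mod 97)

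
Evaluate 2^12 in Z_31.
By repeated squaring (mod 31): 2^{1}≡2, 2^{2}≡4, 2^{4}≡16, 2^{8}≡8. Then 2^{12} = 2^{8+4} ≡ 8 × 16 ≡ 4 (mod 31)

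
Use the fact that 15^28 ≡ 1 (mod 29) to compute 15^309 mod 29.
By Fermat: 15^{28} ≡ 1 (mod 29). 309 ≡ 1 (mod 28). So 15^{309} ≡ 15^{1} ≡ 15 (mod 29)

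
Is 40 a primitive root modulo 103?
ord_103(40) divides 102. For each prime q|102: 40^{51}≡102, 40^{34}≡56, 40^{6}≡30, none ≡ 1. So 40 has order 102 and is a primitive root mod 103.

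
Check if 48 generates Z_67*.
ord_67(48) divides 66. For each prime q|66: 48^{33}≡66, 48^{22}≡37, 48^{6}≡22, none ≡ 1. So 48 has order 66 and is a primitive root mod 67.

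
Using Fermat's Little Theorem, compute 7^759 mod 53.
By Fermat: 7^{52} ≡ 1 mod 53. 759 ≡ 31 mod 52. So 7^{759} ≡ 7^{31} ≡ 6 mod 53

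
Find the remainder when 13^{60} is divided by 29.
By Fermat: 13^{28} ≡ 1 (mod 29). 60 = 2×28 + 4. So 13^{60} ≡ 13^{4} ≡ 25 (mod 29)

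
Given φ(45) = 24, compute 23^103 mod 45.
By Euler: 23^{24} ≡ 1 (mod 45) since gcd(23, 45) = 1. 103 = 4×24 + 7. So 23^{103} ≡ 23^{7} ≡ 32 (mod 45)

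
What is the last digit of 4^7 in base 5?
Using Fermat: 4^{4} ≡ 1 (mod 5). 7 ≡ 3 (mod 4). So 4^{7} ≡ 4^{3} ≡ 4 (mod 5)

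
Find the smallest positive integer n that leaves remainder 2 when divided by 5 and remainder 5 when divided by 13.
M = 5 × 13 = 65. M₁ = 13, y₁ ≡ 2 mod 5. M₂ = 5, y₂ ≡ 8 mod 13. n = 2×13×2 + 5×5×8 ≡ 57 mod 65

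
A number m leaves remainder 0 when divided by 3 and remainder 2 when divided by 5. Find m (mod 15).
M = 3 × 5 = 15. M₁ = 5, y₁ ≡ 2 (mod 3). M₂ = 3, y₂ ≡ 2 (mod 5). m = 0×5×2 + 2×3×2 ≡ 12 (mod 15)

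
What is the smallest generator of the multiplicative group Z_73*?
g = 5. For each prime q|72: 5^{36}≡72, 5^{24}≡8, none ≡ 1, so ord_73(5) = 72 and 5 is a primitive root.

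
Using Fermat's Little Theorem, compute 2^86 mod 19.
By Fermat: 2^{18} ≡ 1 mod 19. 86 = 4×18 + 14. So 2^{86} ≡ 2^{14} ≡ 6 mod 19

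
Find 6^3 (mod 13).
6^{3} = 216 ≡ 8 (mod 13)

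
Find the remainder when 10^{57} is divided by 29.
By Fermat: 10^{28} ≡ 1 mod 29. 57 = 2×28 + 1. So 10^{57} ≡ 10^{1} ≡ 10 mod 29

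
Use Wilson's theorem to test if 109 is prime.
(108)! mod 109 = 108. Since 108 ≡ -1 mod 109, 109 is prime.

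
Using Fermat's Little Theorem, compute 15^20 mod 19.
By Fermat: 15^{18} ≡ 1 (mod 19). So 15^{20} = 15^{18} · 15^{2} ≡ 15^{2} ≡ 16 (mod 19)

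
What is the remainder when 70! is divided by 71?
By Wilson's theorem, (70)! ≡ -1 ≡ 70 (mod 71)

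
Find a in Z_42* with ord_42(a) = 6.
5 has order 6 mod 42 since 5^{6} ≡ 1 (mod 42) and no smaller power works.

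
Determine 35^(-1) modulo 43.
Since 43 is prime, by Fermat 35^(-1) ≡ 35^{41} ≡ 16 mod 43. Verify: 35 × 16 = 560 ≡ 1 mod 43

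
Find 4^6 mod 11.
By repeated squaring mod 11: 4^{1}≡4, 4^{2}≡5, 4^{4}≡3. Then 4^{6} = 4^{4+2} ≡ 3 × 5 ≡ 4 mod 11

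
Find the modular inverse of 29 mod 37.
Since 37 is prime, by Fermat 29^(-1) ≡ 29^{35} ≡ 23 (mod 37). Verify: 29 × 23 = 667 ≡ 1 (mod 37)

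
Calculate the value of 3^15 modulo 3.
By repeated squaring mod 3: 3^{1}≡0, 3^{2}≡0, 3^{4}≡0, 3^{8}≡0. Then 3^{15} = 3^{8+4+2+1} ≡ 0 × 0 × 0 × 0 ≡ 0 mod 3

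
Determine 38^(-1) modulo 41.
Since 41 is prime, by Fermat 38^(-1) ≡ 38^{39} ≡ 27 (mod 41). Verify: 38 × 27 = 1026 ≡ 1 (mod 41)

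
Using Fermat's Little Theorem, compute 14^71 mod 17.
By Fermat: 14^{16} ≡ 1 mod 17. 71 = 4×16 + 7. So 14^{71} ≡ 14^{7} ≡ 6 mod 17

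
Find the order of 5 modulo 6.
Powers of 5 mod 6: 5^1≡5, 5^2≡1. ord_6(5) = 2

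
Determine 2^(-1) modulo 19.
Since 19 is prime, by Fermat 2^(-1) ≡ 2^{17} ≡ 10 mod 19. Verify: 2 × 10 = 20 ≡ 1 mod 19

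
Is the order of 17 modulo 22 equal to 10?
Powers of 17 mod 22: 17^1≡17, 17^2≡3, 17^3≡7, 17^4≡9, 17^5≡21, 17^6≡5, 17^7≡19, 17^8≡15, 17^9≡13, 17^10≡1. First k with 17^k≡1 is k=10. Yes, ord_22(17) = 10.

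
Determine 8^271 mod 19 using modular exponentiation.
Using Fermat: 8^{18} ≡ 1 (mod 19). 271 ≡ 1 (mod 18). So 8^{271} ≡ 8^{1} ≡ 8 (mod 19)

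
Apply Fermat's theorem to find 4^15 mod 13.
By Fermat: 4^{12} ≡ 1 mod 13. So 4^{15} = 4^{12} · 4^{3} ≡ 4^{3} ≡ 12 mod 13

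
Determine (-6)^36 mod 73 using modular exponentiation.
By repeated squaring (mod 73): (-6)^{1}≡67, (-6)^{2}≡36, (-6)^{4}≡55, (-6)^{8}≡32, (-6)^{16}≡2, (-6)^{32}≡4. Then (-6)^{36} = (-6)^{32+4} ≡ 4 × 55 ≡ 1 (mod 73)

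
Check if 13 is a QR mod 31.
By Euler's criterion: 13^{15} ≡ 30 (mod 31). Since this equals -1 (≡ 30), 13 is not a QR.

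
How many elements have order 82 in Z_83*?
A prime p has φ(p-1) primitive roots; here φ(82) = 40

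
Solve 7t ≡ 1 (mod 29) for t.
Since 29 is prime, by Fermat 7^(-1) ≡ 7^{27} ≡ 25 (mod 29). Verify: 7 × 25 = 175 ≡ 1 (mod 29)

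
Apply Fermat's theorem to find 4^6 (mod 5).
By Fermat: 4^{4} ≡ 1 (mod 5). So 4^{6} = 4^{4} · 4^{2} ≡ 4^{2} ≡ 1 (mod 5)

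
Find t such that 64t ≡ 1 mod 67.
Since 67 is prime, by Fermat 64^(-1) ≡ 64^{65} ≡ 22 mod 67. Verify: 64 × 22 = 1408 ≡ 1 mod 67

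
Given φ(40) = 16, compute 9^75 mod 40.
By Euler: 9^{16} ≡ 1 (mod 40) since gcd(9, 40) = 1. 75 = 4×16 + 11. So 9^{75} ≡ 9^{11} ≡ 9 (mod 40)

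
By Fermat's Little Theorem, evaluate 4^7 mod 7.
By Fermat: 4^{6} ≡ 1 (mod 7). So 4^{7} = 4^{6} · 4^{1} ≡ 4^{1} ≡ 4 (mod 7)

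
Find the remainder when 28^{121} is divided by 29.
By Fermat: 28^{28} ≡ 1 (mod 29). 121 = 4×28 + 9. So 28^{121} ≡ 28^{9} ≡ 28 (mod 29)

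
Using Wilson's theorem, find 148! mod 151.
(150)! = (148)! × (149) × (150) ≡ -1 (mod 151). So (148)! ≡ -1 × [(150)(149)]^(-1) ≡ 75 (mod 151)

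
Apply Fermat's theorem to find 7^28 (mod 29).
By Fermat's Little Theorem, 7^{28} ≡ 1 (mod 29) since 29 is prime and gcd(7, 29) = 1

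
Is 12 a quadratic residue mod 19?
By Euler's criterion: 12^{9} ≡ 18 (mod 19). Since this equals -1 (≡ 18), 12 is not a QR.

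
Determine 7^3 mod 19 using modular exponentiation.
7^{3} = 343 ≡ 1 (mod 19)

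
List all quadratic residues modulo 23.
Squares in Z_23*: {1, 2, 3, 4, 6, 8, 9, 12, 13, 16, 18}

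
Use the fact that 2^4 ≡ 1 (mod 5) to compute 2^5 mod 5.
By Fermat: 2^{4} ≡ 1 (mod 5). So 2^{5} = 2^{4} · 2^{1} ≡ 2^{1} ≡ 2 (mod 5)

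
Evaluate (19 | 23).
(19/23) = 19^{11} mod 23 = -1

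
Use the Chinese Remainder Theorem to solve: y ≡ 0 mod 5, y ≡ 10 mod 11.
M = 5 × 11 = 55. M₁ = 11, y₁ ≡ 1 mod 5. M₂ = 5, y₂ ≡ 9 mod 11. y = 0×11×1 + 10×5×9 ≡ 10 mod 55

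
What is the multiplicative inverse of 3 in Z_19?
Since 19 is prime, by Fermat 3^(-1) ≡ 3^{17} ≡ 13 mod 19. Verify: 3 × 13 = 39 ≡ 1 mod 19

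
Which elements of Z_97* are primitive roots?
There are φ(96) = 32 primitive roots mod 97: {5, 7, 10, 13, 14, 15, 17, 21, 23, 26, 29, 37, 38, 39, 40, 41, 56, 57, 58, 59, 60, 68, 71, 74, 76, 80, 82, 83, 84, 87, 90, 92}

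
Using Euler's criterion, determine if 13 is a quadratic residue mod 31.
By Euler's criterion: 13^{15} ≡ 30 mod 31. Since this equals -1 (≡ 30), 13 is not a QR.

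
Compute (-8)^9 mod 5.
Using Fermat: (-8)^{4} ≡ 1 mod 5. 9 ≡ 1 mod 4. So (-8)^{9} ≡ (-8)^{1} ≡ 2 mod 5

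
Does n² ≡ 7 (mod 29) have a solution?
By Euler's criterion: 7^{14} ≡ 1 (mod 29). Since this equals 1, 7 is a QR.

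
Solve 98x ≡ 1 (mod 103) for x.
Since 103 is prime, by Fermat 98^(-1) ≡ 98^{101} ≡ 41 (mod 103). Verify: 98 × 41 = 4018 ≡ 1 (mod 103)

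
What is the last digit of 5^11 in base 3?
Using Fermat: 5^{2} ≡ 1 mod 3. 11 ≡ 1 mod 2. So 5^{11} ≡ 5^{1} ≡ 2 mod 3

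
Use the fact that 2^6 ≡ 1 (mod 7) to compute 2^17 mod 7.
By Fermat: 2^{6} ≡ 1 (mod 7). 17 = 2×6 + 5. So 2^{17} ≡ 2^{5} ≡ 4 (mod 7)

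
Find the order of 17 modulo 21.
Powers of 17 mod 21: 17^1≡17, 17^2≡16, 17^3≡20, 17^4≡4, 17^5≡5, 17^6≡1. So the order of 17 is 6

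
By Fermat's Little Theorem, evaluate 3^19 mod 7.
By Fermat: 3^{6} ≡ 1 mod 7. 19 = 3×6 + 1. So 3^{19} ≡ 3^{1} ≡ 3 mod 7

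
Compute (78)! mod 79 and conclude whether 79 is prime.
(78)! mod 79 = 78. Since 78 ≡ -1 (mod 79), 79 is prime.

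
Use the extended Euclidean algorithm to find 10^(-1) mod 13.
Extended GCD: 10(4) + 13(-3) = 1. So 10^(-1) ≡ 4 (mod 13). Verify: 10 × 4 = 40 ≡ 1 (mod 13)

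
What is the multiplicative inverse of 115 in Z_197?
Since 197 is prime, by Fermat 115^(-1) ≡ 115^{195} ≡ 12 mod 197. Verify: 115 × 12 = 1380 ≡ 1 mod 197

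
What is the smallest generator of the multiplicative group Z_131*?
g = 2. For each prime q|130: 2^{65}≡130, 2^{26}≡53, 2^{10}≡107, none ≡ 1, so ord_131(2) = 130 and 2 is a primitive root.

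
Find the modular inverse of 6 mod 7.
Since 7 is prime, by Fermat 6^(-1) ≡ 6^{5} ≡ 6 (mod 7). Verify: 6 × 6 = 36 ≡ 1 (mod 7)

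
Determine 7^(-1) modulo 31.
Since 31 is prime, by Fermat 7^(-1) ≡ 7^{29} ≡ 9 mod 31. Verify: 7 × 9 = 63 ≡ 1 mod 31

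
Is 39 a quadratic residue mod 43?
By Euler's criterion: 39^{21} ≡ 42 (mod 43). Since this equals -1 (≡ 42), 39 is not a QR.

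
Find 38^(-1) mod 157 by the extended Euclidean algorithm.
Extended GCD: 38(62) + 157(-15) = 1. So 38^(-1) ≡ 62 mod 157. Verify: 38 × 62 = 2356 ≡ 1 mod 157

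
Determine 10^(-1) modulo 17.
Since 17 is prime, by Fermat 10^(-1) ≡ 10^{15} ≡ 12 mod 17. Verify: 10 × 12 = 120 ≡ 1 mod 17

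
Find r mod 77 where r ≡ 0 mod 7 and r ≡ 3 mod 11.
M = 7 × 11 = 77. M₁ = 11, y₁ ≡ 2 mod 7. M₂ = 7, y₂ ≡ 8 mod 11. r = 0×11×2 + 3×7×8 ≡ 14 mod 77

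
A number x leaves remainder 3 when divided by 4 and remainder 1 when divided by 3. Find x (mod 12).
M = 4 × 3 = 12. M₁ = 3, y₁ ≡ 3 (mod 4). M₂ = 4, y₂ ≡ 1 (mod 3). x = 3×3×3 + 1×4×1 ≡ 7 (mod 12)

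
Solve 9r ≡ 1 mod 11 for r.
Since 11 is prime, by Fermat 9^(-1) ≡ 9^{9} ≡ 5 mod 11. Verify: 9 × 5 = 45 ≡ 1 mod 11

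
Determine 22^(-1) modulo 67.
Since 67 is prime, by Fermat 22^(-1) ≡ 22^{65} ≡ 64 mod 67. Verify: 22 × 64 = 1408 ≡ 1 mod 67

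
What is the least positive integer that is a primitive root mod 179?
g = 2. Powers: [2, 4, 8, 16, 32, 64, 128, 77, 154, 129, ...] generates all 178 non-zero residues.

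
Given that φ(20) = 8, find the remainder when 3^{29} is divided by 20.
By Euler: 3^{8} ≡ 1 (mod 20) since gcd(3, 20) = 1. 29 = 3×8 + 5. So 3^{29} ≡ 3^{5} ≡ 3 (mod 20)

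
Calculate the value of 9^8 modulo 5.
Using Fermat: 9^{4} ≡ 1 (mod 5). 8 ≡ 0 (mod 4). So 9^{8} ≡ 9^{0} ≡ 1 (mod 5)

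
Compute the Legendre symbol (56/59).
(56/59) = 56^{29} mod 59 = -1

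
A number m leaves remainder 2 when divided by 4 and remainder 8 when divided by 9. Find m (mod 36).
M = 4 × 9 = 36. M₁ = 9, y₁ ≡ 1 (mod 4). M₂ = 4, y₂ ≡ 7 (mod 9). m = 2×9×1 + 8×4×7 ≡ 26 (mod 36)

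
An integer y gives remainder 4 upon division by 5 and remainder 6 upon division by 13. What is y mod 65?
M = 5 × 13 = 65. M₁ = 13, y₁ ≡ 2 mod 5. M₂ = 5, y₂ ≡ 8 mod 13. y = 4×13×2 + 6×5×8 ≡ 19 mod 65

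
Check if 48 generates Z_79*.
ord_79(48) divides 78. For each prime q|78: 48^{39}≡78, 48^{26}≡55, 48^{6}≡64, none ≡ 1. So 48 has order 78 and is a primitive root mod 79.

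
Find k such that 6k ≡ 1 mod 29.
Since 29 is prime, by Fermat 6^(-1) ≡ 6^{27} ≡ 5 mod 29. Verify: 6 × 5 = 30 ≡ 1 mod 29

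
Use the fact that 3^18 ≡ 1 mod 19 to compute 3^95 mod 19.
By Fermat: 3^{18} ≡ 1 mod 19. 95 = 5×18 + 5. So 3^{95} ≡ 3^{5} ≡ 15 mod 19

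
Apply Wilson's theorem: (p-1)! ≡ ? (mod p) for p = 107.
By Wilson's theorem, (106)! ≡ -1 ≡ 106 (mod 107)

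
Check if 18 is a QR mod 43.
By Euler's criterion: 18^{21} ≡ 42 mod 43. Since this equals -1 (≡ 42), 18 is not a QR.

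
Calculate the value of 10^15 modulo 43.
By repeated squaring (mod 43): 10^{1}≡10, 10^{2}≡14, 10^{4}≡24, 10^{8}≡17. Then 10^{15} = 10^{8+4+2+1} ≡ 17 × 24 × 14 × 10 ≡ 16 (mod 43)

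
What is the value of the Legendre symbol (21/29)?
(21/29) = 21^{14} mod 29 = -1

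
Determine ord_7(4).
Powers of 4 mod 7: 4^1≡4, 4^2≡2, 4^3≡1. So the order of 4 is 3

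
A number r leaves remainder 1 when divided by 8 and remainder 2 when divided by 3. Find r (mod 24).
M = 8 × 3 = 24. M₁ = 3, y₁ ≡ 3 (mod 8). M₂ = 8, y₂ ≡ 2 (mod 3). r = 1×3×3 + 2×8×2 ≡ 17 (mod 24)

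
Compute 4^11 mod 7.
Using Fermat: 4^{6} ≡ 1 (mod 7). 11 ≡ 5 (mod 6). So 4^{11} ≡ 4^{5} ≡ 2 (mod 7)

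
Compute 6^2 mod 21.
6^{2} = 36 ≡ 15 mod 21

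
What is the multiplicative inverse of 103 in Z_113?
Since 113 is prime, by Fermat 103^(-1) ≡ 103^{111} ≡ 79 mod 113. Verify: 103 × 79 = 8137 ≡ 1 mod 113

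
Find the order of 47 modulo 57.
Powers of 47 mod 57: 47^1≡47, 47^2≡43, 47^3≡26, 47^4≡25, 47^5≡35, 47^6≡49, 47^7≡23, 47^8≡55, 47^9≡20, 47^10≡28, 47^11≡5, 47^12≡7, 47^13≡44, 47^14≡16, 47^15≡11, 47^16≡4, 47^17≡17, 47^18≡1. ord_57(47) = 18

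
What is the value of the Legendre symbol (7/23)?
(7/23) = 7^{11} mod 23 = -1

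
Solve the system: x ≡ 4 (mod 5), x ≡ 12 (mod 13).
M = 5 × 13 = 65. M₁ = 13, y₁ ≡ 2 (mod 5). M₂ = 5, y₂ ≡ 8 (mod 13). x = 4×13×2 + 12×5×8 ≡ 64 (mod 65)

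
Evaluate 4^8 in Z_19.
By repeated squaring mod 19: 4^{1}≡4, 4^{2}≡16, 4^{4}≡9, 4^{8}≡5. So 4^{8} ≡ 5 mod 19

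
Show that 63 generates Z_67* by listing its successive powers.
63^1, 63^2, ..., 63^{66} mod 67: [63, 16, 3, 55, 48, 9, 31, 10, 27, 26, 30, 14, 11, 23, 42, 33, 2, 59, 32, 6, 43, 29, 18, 62, 20, 54, 52, 60, 28, 22, 46, 17, 66, 4, 51, 64, 12, 19, 58, 36, 57, 40, 41, 37, 53, 56, 44, 25, 34, 65, 8, 35, 61, 24, 38, 49, 5, 47, 13, 15, 7, 39, 45, 21, 50, 1]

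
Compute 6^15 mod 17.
By repeated squaring (mod 17): 6^{1}≡6, 6^{2}≡2, 6^{4}≡4, 6^{8}≡16. Then 6^{15} = 6^{8+4+2+1} ≡ 16 × 4 × 2 × 6 ≡ 3 (mod 17)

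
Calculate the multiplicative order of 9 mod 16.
Powers of 9 mod 16: 9^1≡9, 9^2≡1. So the order of 9 is 2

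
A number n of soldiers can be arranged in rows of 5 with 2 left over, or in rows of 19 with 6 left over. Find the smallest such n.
M = 5 × 19 = 95. M₁ = 19, y₁ ≡ 4 mod 5. M₂ = 5, y₂ ≡ 4 mod 19. n = 2×19×4 + 6×5×4 ≡ 82 mod 95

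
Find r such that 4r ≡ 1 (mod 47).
Since 47 is prime, by Fermat 4^(-1) ≡ 4^{45} ≡ 12 (mod 47). Verify: 4 × 12 = 48 ≡ 1 (mod 47)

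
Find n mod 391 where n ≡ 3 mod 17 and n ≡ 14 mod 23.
M = 17 × 23 = 391. M₁ = 23, y₁ ≡ 3 mod 17. M₂ = 17, y₂ ≡ 19 mod 23. n = 3×23×3 + 14×17×19 ≡ 37 mod 391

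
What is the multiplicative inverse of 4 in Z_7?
Since 7 is prime, by Fermat 4^(-1) ≡ 4^{5} ≡ 2 mod 7. Verify: 4 × 2 = 8 ≡ 1 mod 7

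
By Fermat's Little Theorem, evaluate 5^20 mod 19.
By Fermat: 5^{18} ≡ 1 (mod 19). So 5^{20} = 5^{18} · 5^{2} ≡ 5^{2} ≡ 6 (mod 19)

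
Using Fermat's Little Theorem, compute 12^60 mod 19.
By Fermat: 12^{18} ≡ 1 mod 19. 60 = 3×18 + 6. So 12^{60} ≡ 12^{6} ≡ 1 mod 19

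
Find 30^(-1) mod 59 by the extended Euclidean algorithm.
Extended GCD: 30(2) + 59(-1) = 1. So 30^(-1) ≡ 2 mod 59. Verify: 30 × 2 = 60 ≡ 1 mod 59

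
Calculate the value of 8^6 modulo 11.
By repeated squaring (mod 11): 8^{1}≡8, 8^{2}≡9, 8^{4}≡4. Then 8^{6} = 8^{4+2} ≡ 4 × 9 ≡ 3 (mod 11)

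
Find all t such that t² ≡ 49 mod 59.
The square roots of 49 mod 59 are 7 and 52. Verify: 7² = 49 ≡ 49 mod 59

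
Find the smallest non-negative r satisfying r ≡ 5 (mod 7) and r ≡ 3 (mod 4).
M = 7 × 4 = 28. M₁ = 4, y₁ ≡ 2 (mod 7). M₂ = 7, y₂ ≡ 3 (mod 4). r = 5×4×2 + 3×7×3 ≡ 19 (mod 28)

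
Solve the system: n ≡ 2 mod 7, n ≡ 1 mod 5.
M = 7 × 5 = 35. M₁ = 5, y₁ ≡ 3 mod 7. M₂ = 7, y₂ ≡ 3 mod 5. n = 2×5×3 + 1×7×3 ≡ 16 mod 35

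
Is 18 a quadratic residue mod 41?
By Euler's criterion: 18^{20} ≡ 1 (mod 41). Since this equals 1, 18 is a QR.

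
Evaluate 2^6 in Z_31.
By repeated squaring (mod 31): 2^{1}≡2, 2^{2}≡4, 2^{4}≡16. Then 2^{6} = 2^{4+2} ≡ 16 × 4 ≡ 2 (mod 31)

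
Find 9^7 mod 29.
By repeated squaring mod 29: 9^{1}≡9, 9^{2}≡23, 9^{4}≡7. Then 9^{7} = 9^{4+2+1} ≡ 7 × 23 × 9 ≡ 28 mod 29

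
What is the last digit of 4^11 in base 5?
Using Fermat: 4^{4} ≡ 1 (mod 5). 11 ≡ 3 (mod 4). So 4^{11} ≡ 4^{3} ≡ 4 (mod 5)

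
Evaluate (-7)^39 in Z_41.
By repeated squaring mod 41: (-7)^{1}≡34, (-7)^{2}≡8, (-7)^{4}≡23, (-7)^{8}≡37, (-7)^{16}≡16, (-7)^{32}≡10. Then (-7)^{39} = (-7)^{32+4+2+1} ≡ 10 × 23 × 8 × 34 ≡ 35 mod 41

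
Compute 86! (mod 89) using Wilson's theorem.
(88)! = (86)! × (87) × (88) ≡ -1 (mod 89). So (86)! ≡ -1 × [(88)(87)]^(-1) ≡ 44 (mod 89)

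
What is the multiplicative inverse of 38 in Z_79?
Since 79 is prime, by Fermat 38^(-1) ≡ 38^{77} ≡ 52 mod 79. Verify: 38 × 52 = 1976 ≡ 1 mod 79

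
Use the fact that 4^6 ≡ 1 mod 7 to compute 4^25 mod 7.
By Fermat: 4^{6} ≡ 1 mod 7. 25 = 4×6 + 1. So 4^{25} ≡ 4^{1} ≡ 4 mod 7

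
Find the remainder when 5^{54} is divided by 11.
By Fermat: 5^{10} ≡ 1 mod 11. 54 = 5×10 + 4. So 5^{54} ≡ 5^{4} ≡ 9 mod 11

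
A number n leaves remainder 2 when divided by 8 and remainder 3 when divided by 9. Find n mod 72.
M = 8 × 9 = 72. M₁ = 9, y₁ ≡ 1 mod 8. M₂ = 8, y₂ ≡ 8 mod 9. n = 2×9×1 + 3×8×8 ≡ 66 mod 72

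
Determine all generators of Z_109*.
There are φ(108) = 36 primitive roots mod 109: {6, 10, 11, 13, 14, 18, 24, 30, 37, 39, 40, 42, 44, 47, 50, 51, 52, 53, 56, 57, 58, 59, 62, 65, 67, 69, 70, 72, 79, 85, 91, 95, 96, 98, 99, 103}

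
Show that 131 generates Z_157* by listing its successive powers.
131^1, 131^2, ..., 131^{156} mod 157: [131, 48, 8, 106, 70, 64, 63, 89, 41, 33, 84, 14, 107, 44, 112, 71, 38, 111, 97, 147, 103, 148, 77, 39, 85, 145, 155, 52, 61, 141, 102, 17, 29, 31, 136, 75, 91, 146, 129, 100, 69, 90, 15, 81, 92, 120, 20, 108, 18, 3, 79, 144, 24, 4, 53, 35, 32, 110, 123, 99, 95, 42, 7, 132, 22, 56, 114, 19, 134, 127, 152, 130, 74, 117, 98, 121, 151, 156, 26, 109, 149, 51, 87, 93, 94, 68, 116, 124, 73, 143, 50, 113, 45, 86, 119, 46, 60, 10, 54, 9, 80, 118, 72, 12, 2, 105, 96, 16, 55, 140, 128, 126, 21, 82, 66, 11, 28, 57, 88, 67, 142, 76, 65, 37, 137, 49, 139, 154, 78, 13, 133, 153, 104, 122, 125, 47, 34, 58, 62, 115, 150, 25, 135, 101, 43, 138, 23, 30, 5, 27, 83, 40, 59, 36, 6, 1]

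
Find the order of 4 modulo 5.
Powers of 4 mod 5: 4^1≡4, 4^2≡1. Order = 2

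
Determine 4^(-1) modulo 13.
Since 13 is prime, by Fermat 4^(-1) ≡ 4^{11} ≡ 10 mod 13. Verify: 4 × 10 = 40 ≡ 1 mod 13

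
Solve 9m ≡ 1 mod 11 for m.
Since 11 is prime, by Fermat 9^(-1) ≡ 9^{9} ≡ 5 mod 11. Verify: 9 × 5 = 45 ≡ 1 mod 11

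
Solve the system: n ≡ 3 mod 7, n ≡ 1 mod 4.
M = 7 × 4 = 28. M₁ = 4, y₁ ≡ 2 mod 7. M₂ = 7, y₂ ≡ 3 mod 4. n = 3×4×2 + 1×7×3 ≡ 17 mod 28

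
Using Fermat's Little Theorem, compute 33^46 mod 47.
By Fermat's Little Theorem, 33^{46} ≡ 1 (mod 47) since 47 is prime and gcd(33, 47) = 1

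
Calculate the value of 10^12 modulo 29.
By repeated squaring mod 29: 10^{1}≡10, 10^{2}≡13, 10^{4}≡24, 10^{8}≡25. Then 10^{12} = 10^{8+4} ≡ 25 × 24 ≡ 20 mod 29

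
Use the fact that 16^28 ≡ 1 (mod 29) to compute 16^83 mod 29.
By Fermat: 16^{28} ≡ 1 (mod 29). 83 = 2×28 + 27. So 16^{83} ≡ 16^{27} ≡ 20 (mod 29)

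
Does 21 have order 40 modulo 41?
21^{20} ≡ 1 (mod 41) and 20 < 40, so ord_41(21) = 20 ≠ 40 and 21 is not a primitive root.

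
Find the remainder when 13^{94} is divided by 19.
By Fermat: 13^{18} ≡ 1 (mod 19). 94 = 5×18 + 4. So 13^{94} ≡ 13^{4} ≡ 4 (mod 19)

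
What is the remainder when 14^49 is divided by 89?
By repeated squaring (mod 89): 14^{1}≡14, 14^{2}≡18, 14^{4}≡57, 14^{8}≡45, 14^{16}≡67, 14^{32}≡39. Then 14^{49} = 14^{32+16+1} ≡ 39 × 67 × 14 ≡ 3 (mod 89)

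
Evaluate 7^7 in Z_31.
By repeated squaring (mod 31): 7^{1}≡7, 7^{2}≡18, 7^{4}≡14. Then 7^{7} = 7^{4+2+1} ≡ 14 × 18 × 7 ≡ 28 (mod 31)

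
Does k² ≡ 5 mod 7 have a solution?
By Euler's criterion: 5^{3} ≡ 6 mod 7. Since this equals -1 (≡ 6), 5 is not a QR.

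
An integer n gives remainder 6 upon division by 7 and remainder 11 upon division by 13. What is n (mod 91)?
M = 7 × 13 = 91. M₁ = 13, y₁ ≡ 6 (mod 7). M₂ = 7, y₂ ≡ 2 (mod 13). n = 6×13×6 + 11×7×2 ≡ 76 (mod 91)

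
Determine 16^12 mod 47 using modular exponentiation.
By repeated squaring mod 47: 16^{1}≡16, 16^{2}≡21, 16^{4}≡18, 16^{8}≡42. Then 16^{12} = 16^{8+4} ≡ 42 × 18 ≡ 4 mod 47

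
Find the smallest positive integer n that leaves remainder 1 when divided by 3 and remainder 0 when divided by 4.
M = 3 × 4 = 12. M₁ = 4, y₁ ≡ 1 mod 3. M₂ = 3, y₂ ≡ 3 mod 4. n = 1×4×1 + 0×3×3 ≡ 4 mod 12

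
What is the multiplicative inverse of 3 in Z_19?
Since 19 is prime, by Fermat 3^(-1) ≡ 3^{17} ≡ 13 mod 19. Verify: 3 × 13 = 39 ≡ 1 mod 19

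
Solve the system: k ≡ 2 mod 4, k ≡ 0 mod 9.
M = 4 × 9 = 36. M₁ = 9, y₁ ≡ 1 mod 4. M₂ = 4, y₂ ≡ 7 mod 9. k = 2×9×1 + 0×4×7 ≡ 18 mod 36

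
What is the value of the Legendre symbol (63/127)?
(63/127) = 63^{63} mod 127 = -1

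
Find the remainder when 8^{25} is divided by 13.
By Fermat: 8^{12} ≡ 1 mod 13. 25 = 2×12 + 1. So 8^{25} ≡ 8^{1} ≡ 8 mod 13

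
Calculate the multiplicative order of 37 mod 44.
Powers of 37 mod 44: 37^1≡37, 37^2≡5, 37^3≡9, 37^4≡25, 37^5≡1. ord_44(37) = 5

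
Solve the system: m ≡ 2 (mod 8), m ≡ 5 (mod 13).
M = 8 × 13 = 104. M₁ = 13, y₁ ≡ 5 (mod 8). M₂ = 8, y₂ ≡ 5 (mod 13). m = 2×13×5 + 5×8×5 ≡ 18 (mod 104)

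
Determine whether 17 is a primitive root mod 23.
ord_23(17) divides 22. For each prime q|22: 17^{11}≡22, 17^{2}≡13, none ≡ 1. So 17 has order 22 and is a primitive root mod 23.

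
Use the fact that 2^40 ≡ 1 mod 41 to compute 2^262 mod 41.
By Fermat: 2^{40} ≡ 1 mod 41. 262 ≡ 22 mod 40. So 2^{262} ≡ 2^{22} ≡ 4 mod 41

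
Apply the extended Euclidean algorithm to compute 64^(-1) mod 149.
Extended GCD: 64(7) + 149(-3) = 1. So 64^(-1) ≡ 7 mod 149. Verify: 64 × 7 = 448 ≡ 1 mod 149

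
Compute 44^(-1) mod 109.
Since 109 is prime, by Fermat 44^(-1) ≡ 44^{107} ≡ 57 mod 109. Verify: 44 × 57 = 2508 ≡ 1 mod 109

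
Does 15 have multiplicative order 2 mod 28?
Powers of 15 mod 28: 15^1≡15, 15^2≡1. First k with 15^k≡1 is k=2. Yes, ord_28(15) = 2.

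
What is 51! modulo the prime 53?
(52)! = (51)! × (52) ≡ -1 (mod 53). So (51)! ≡ -1 × (52)^(-1) ≡ (-1)×(-1) = 1 (mod 53)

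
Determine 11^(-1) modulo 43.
Since 43 is prime, by Fermat 11^(-1) ≡ 11^{41} ≡ 4 (mod 43). Verify: 11 × 4 = 44 ≡ 1 (mod 43)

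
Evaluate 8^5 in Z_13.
By repeated squaring (mod 13): 8^{1}≡8, 8^{2}≡12, 8^{4}≡1. Then 8^{5} = 8^{4+1} ≡ 1 × 8 ≡ 8 (mod 13)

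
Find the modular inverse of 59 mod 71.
Since 71 is prime, by Fermat 59^(-1) ≡ 59^{69} ≡ 65 (mod 71). Verify: 59 × 65 = 3835 ≡ 1 (mod 71)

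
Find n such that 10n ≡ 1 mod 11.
Since 11 is prime, by Fermat 10^(-1) ≡ 10^{9} ≡ 10 mod 11. Verify: 10 × 10 = 100 ≡ 1 mod 11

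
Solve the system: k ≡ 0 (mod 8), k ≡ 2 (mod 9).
M = 8 × 9 = 72. M₁ = 9, y₁ ≡ 1 (mod 8). M₂ = 8, y₂ ≡ 8 (mod 9). k = 0×9×1 + 2×8×8 ≡ 56 (mod 72)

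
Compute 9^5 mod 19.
By repeated squaring (mod 19): 9^{1}≡9, 9^{2}≡5, 9^{4}≡6. Then 9^{5} = 9^{4+1} ≡ 6 × 9 ≡ 16 (mod 19)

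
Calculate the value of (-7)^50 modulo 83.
By repeated squaring (mod 83): (-7)^{1}≡76, (-7)^{2}≡49, (-7)^{4}≡77, (-7)^{8}≡36, (-7)^{16}≡51, (-7)^{32}≡28. Then (-7)^{50} = (-7)^{32+16+2} ≡ 28 × 51 × 49 ≡ 3 (mod 83)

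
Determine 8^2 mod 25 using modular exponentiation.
8^{2} = 64 ≡ 14 (mod 25)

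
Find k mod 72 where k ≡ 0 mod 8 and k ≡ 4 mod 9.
M = 8 × 9 = 72. M₁ = 9, y₁ ≡ 1 mod 8. M₂ = 8, y₂ ≡ 8 mod 9. k = 0×9×1 + 4×8×8 ≡ 40 mod 72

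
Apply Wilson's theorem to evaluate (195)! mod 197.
(196)! = (195)! × (196) ≡ -1 mod 197. So (195)! ≡ -1 × (196)^(-1) ≡ (-1)×(-1) = 1 mod 197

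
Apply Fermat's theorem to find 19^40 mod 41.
By Fermat's Little Theorem, 19^{40} ≡ 1 mod 41 since 41 is prime and gcd(19, 41) = 1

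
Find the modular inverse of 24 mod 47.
Since 47 is prime, by Fermat 24^(-1) ≡ 24^{45} ≡ 2 mod 47. Verify: 24 × 2 = 48 ≡ 1 mod 47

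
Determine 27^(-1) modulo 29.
Since 29 is prime, by Fermat 27^(-1) ≡ 27^{27} ≡ 14 (mod 29). Verify: 27 × 14 = 378 ≡ 1 (mod 29)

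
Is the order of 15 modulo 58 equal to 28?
Powers of 15 mod 58: 15^1≡15, 15^2≡51, 15^3≡11, 15^4≡49, 15^5≡39, 15^6≡5, 15^7≡17, 15^8≡23, 15^9≡55, 15^10≡13, 15^11≡21, 15^12≡25, 15^13≡27, 15^14≡57, 15^15≡43, 15^16≡7, 15^17≡47, 15^18≡9, 15^19≡19, 15^20≡53, 15^21≡41, 15^22≡35, 15^23≡3, 15^24≡45, 15^25≡37, 15^26≡33, 15^27≡31, 15^28≡1. First k with 15^k≡1 is k=28. Yes, ord_58(15) = 28.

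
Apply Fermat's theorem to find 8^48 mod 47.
By Fermat: 8^{46} ≡ 1 mod 47. So 8^{48} = 8^{46} · 8^{2} ≡ 8^{2} ≡ 17 mod 47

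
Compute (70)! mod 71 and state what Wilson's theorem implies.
(70)! mod 71 = 70. Since this equals -1 (mod 71), Wilson confirms 71 is prime.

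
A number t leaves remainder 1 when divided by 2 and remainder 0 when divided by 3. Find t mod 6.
M = 2 × 3 = 6. M₁ = 3, y₁ ≡ 1 mod 2. M₂ = 2, y₂ ≡ 2 mod 3. t = 1×3×1 + 0×2×2 ≡ 3 mod 6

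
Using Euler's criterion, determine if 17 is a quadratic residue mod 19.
By Euler's criterion: 17^{9} ≡ 1 mod 19. Since this equals 1, 17 is a QR.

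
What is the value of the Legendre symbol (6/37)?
(6/37) = 6^{18} mod 37 = -1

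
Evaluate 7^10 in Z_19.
By repeated squaring (mod 19): 7^{1}≡7, 7^{2}≡11, 7^{4}≡7, 7^{8}≡11. Then 7^{10} = 7^{8+2} ≡ 11 × 11 ≡ 7 (mod 19)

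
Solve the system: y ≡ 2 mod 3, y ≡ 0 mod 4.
M = 3 × 4 = 12. M₁ = 4, y₁ ≡ 1 mod 3. M₂ = 3, y₂ ≡ 3 mod 4. y = 2×4×1 + 0×3×3 ≡ 8 mod 12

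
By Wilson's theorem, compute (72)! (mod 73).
By Wilson's theorem, (72)! ≡ -1 ≡ 72 (mod 73)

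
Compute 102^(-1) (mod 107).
Since 107 is prime, by Fermat 102^(-1) ≡ 102^{105} ≡ 64 (mod 107). Verify: 102 × 64 = 6528 ≡ 1 (mod 107)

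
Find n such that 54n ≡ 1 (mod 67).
Since 67 is prime, by Fermat 54^(-1) ≡ 54^{65} ≡ 36 (mod 67). Verify: 54 × 36 = 1944 ≡ 1 (mod 67)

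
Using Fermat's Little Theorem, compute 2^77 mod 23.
By Fermat: 2^{22} ≡ 1 (mod 23). 77 = 3×22 + 11. So 2^{77} ≡ 2^{11} ≡ 1 (mod 23)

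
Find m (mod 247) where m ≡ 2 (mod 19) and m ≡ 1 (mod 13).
M = 19 × 13 = 247. M₁ = 13, y₁ ≡ 3 (mod 19). M₂ = 19, y₂ ≡ 11 (mod 13). m = 2×13×3 + 1×19×11 ≡ 40 (mod 247)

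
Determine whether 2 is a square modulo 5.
By Euler's criterion: 2^{2} ≡ 4 (mod 5). Since this equals -1 (≡ 4), 2 is not a QR.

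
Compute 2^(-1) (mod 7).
Since 7 is prime, by Fermat 2^(-1) ≡ 2^{5} ≡ 4 (mod 7). Verify: 2 × 4 = 8 ≡ 1 (mod 7)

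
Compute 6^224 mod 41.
Using Fermat: 6^{40} ≡ 1 (mod 41). 224 ≡ 24 (mod 40). So 6^{224} ≡ 6^{24} ≡ 16 (mod 41)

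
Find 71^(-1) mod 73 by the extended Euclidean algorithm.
Extended GCD: 71(36) + 73(-35) = 1. So 71^(-1) ≡ 36 mod 73. Verify: 71 × 36 = 2556 ≡ 1 mod 73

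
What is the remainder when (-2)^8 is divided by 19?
By repeated squaring mod 19: (-2)^{1}≡17, (-2)^{2}≡4, (-2)^{4}≡16, (-2)^{8}≡9. So (-2)^{8} ≡ 9 mod 19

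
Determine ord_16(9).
Powers of 9 mod 16: 9^1≡9, 9^2≡1. Order = 2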